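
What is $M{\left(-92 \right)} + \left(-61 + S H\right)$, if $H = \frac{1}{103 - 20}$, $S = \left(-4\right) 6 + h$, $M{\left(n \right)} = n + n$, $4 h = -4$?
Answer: $- \frac{20360}{83} \approx -245.3$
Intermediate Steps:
$h = -1$ ($h = \frac{1}{4} \left(-4\right) = -1$)
$M{\left(n \right)} = 2 n$
$S = -25$ ($S = \left(-4\right) 6 - 1 = -24 - 1 = -25$)
$H = \frac{1}{83} \approx 0.012048$
$M{\left(-92 \right)} + \left(-61 + S H\right) = 2 \left(-92\right) - \frac{5088}{83} = -184 - \frac{5088}{83} = - \frac{20360}{83}$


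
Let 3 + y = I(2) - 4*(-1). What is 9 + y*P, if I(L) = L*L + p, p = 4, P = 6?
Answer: 63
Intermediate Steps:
I(L) = 4 + L² (I(L) = L*L + 4 = L² + 4 = 4 + L²)
y = 9 (y = -3 + ((4 + 2²) - 4*(-1)) = -3 + ((4 + 4) + 4) = -3 + (8 + 4) = -3 + 12 = 9)
9 + y*P = 9 + 9*6 = 9 + 54 = 63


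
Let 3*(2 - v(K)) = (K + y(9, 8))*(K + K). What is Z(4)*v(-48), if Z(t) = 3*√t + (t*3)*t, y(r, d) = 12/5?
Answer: -393444/5 ≈ -78689.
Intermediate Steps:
y(r, d) = 12/5 (y(r, d) = 12*(⅕) = 12/5)
v(K) = 2 - 2*K*(12/5 + K)/3 (v(K) = 2 - (K + 12/5)*(K + K)/3 = 2 - (12/5 + K)*2*K/3 = 2 - 2*K*(12/5 + K)/3)
Z(t) = 3*√t + 3*t² (Z(t) = 3*√t + (3*t)*t = 3*√t + 3*t²)
Z(4)*v(-48) = (3*√4 + 3*4²)*(2 - 8/5*(-48) - ⅔*(-48)²) = (3*2 + 3*16)*(2 + 384/5 - ⅔*2304) = (6 + 48)*(2 + 384/5 - 1536) = 54*(-7286/5) = -393444/5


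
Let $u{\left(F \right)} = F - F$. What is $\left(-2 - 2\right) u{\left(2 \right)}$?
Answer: $0$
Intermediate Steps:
$u{\left(F \right)} = 0$
$\left(-2 - 2\right) u{\left(2 \right)} = \left(-2 - 2\right) 0 = \left(-4\right) 0 = 0$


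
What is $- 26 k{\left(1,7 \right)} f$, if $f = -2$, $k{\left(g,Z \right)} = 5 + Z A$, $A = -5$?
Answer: $-1560$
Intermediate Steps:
$k{\left(g,Z \right)} = 5 - 5 Z$ ($k{\left(g,Z \right)} = 5 + Z \left(-5\right) = 5 - 5 Z$)
$- 26 k{\left(1,7 \right)} f = - 26 \left(5 - 35\right) \left(-2\right) = \left(-26\right) \left(-30\right) \left(-2\right) = 780 \left(-2\right) = -1560$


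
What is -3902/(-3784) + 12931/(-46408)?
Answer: 16519139/21950984 ≈ 0.75255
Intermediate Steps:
-3902/(-3784) + 12931/(-46408) = -3902*(-1/3784) + 12931*(-1/46408) = 1951/1892 - 12931/46408 = 16519139/21950984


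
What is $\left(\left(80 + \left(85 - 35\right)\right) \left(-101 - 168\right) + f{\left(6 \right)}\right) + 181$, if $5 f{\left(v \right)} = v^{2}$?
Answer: $- \frac{173909}{5} \approx -34782.0$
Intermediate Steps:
$f{\left(v \right)} = \frac{v^{2}}{5}$
$\left(\left(80 + \left(85 - 35\right)\right) \left(-101 - 168\right) + f{\left(6 \right)}\right) + 181 = \left(\left(80 + \left(85 - 35\right)\right) \left(-101 - 168\right) + \frac{6^{2}}{5}\right) + 181 = \left(\left(80 + \left(85 - 35\right)\right) \left(-269\right) + \frac{1}{5} \cdot 36\right) + 181 = \left(\left(80 + 50\right) \left(-269\right) + \frac{36}{5}\right) + 181 = \left(130 \left(-269\right) + \frac{36}{5}\right) + 181 = \left(-34970 + \frac{36}{5}\right) + 181 = - \frac{174814}{5} + 181 = - \frac{173909}{5}$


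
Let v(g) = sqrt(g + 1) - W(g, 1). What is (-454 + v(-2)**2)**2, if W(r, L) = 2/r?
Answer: 206112 - 1816*I ≈ 2.0611e+5 - 1816.0*I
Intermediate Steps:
v(g) = sqrt(1 + g) - 2/g (v(g) = sqrt(g + 1) - 2/g = sqrt(1 + g) - 2/g)
(-454 + v(-2)**2)**2 = (-454 + (sqrt(1 - 2) - 2/(-2))**2)**2 = (-454 + (sqrt(-1) - 2*(-1/2))**2)**2 = (-454 + (I + 1)**2)**2 = (-454 + (1 + I)**2)**2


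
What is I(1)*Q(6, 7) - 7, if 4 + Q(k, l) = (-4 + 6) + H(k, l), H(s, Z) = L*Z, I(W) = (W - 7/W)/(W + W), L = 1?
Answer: -22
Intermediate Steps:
I(W) = (W - 7/W)/(2*W) (I(W) = (W - 7/W)/((2*W)) = (W - 7/W)*(1/(2*W)) = (W - 7/W)/(2*W))
H(s, Z) = Z (H(s, Z) = 1*Z = Z)
Q(k, l) = -2 + l (Q(k, l) = -4 + ((-4 + 6) + l) = -4 + (2 + l) = -2 + l)
I(1)*Q(6, 7) - 7 = ((½)*(-7 + 1²)/1²)*(-2 + 7) - 7 = ((½)*1*(-7 + 1))*5 - 7 = ((½)*1*(-6))*5 - 7 = -3*5 - 7 = -15 - 7 = -22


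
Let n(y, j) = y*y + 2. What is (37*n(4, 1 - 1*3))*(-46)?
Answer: -30636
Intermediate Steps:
n(y, j) = 2 + y² (n(y, j) = y² + 2 = 2 + y²)
(37*n(4, 1 - 1*3))*(-46) = (37*(2 + 4²))*(-46) = (37*(2 + 16))*(-46) = (37*18)*(-46) = 666*(-46) = -30636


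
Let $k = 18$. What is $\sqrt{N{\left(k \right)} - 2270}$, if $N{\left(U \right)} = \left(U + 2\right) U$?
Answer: $i \sqrt{1910} \approx 43.704 i$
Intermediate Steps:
$N{\left(U \right)} = U \left(2 + U\right)$ ($N{\left(U \right)} = \left(2 + U\right) U = U \left(2 + U\right)$)
$\sqrt{N{\left(k \right)} - 2270} = \sqrt{18 \left(2 + 18\right) - 2270} = \sqrt{18 \cdot 20 - 2270} = \sqrt{360 - 2270} = \sqrt{-1910} = i \sqrt{1910}$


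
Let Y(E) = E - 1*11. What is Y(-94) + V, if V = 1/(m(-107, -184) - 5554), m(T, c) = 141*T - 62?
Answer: -2173816/20703 ≈ -105.00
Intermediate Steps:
m(T, c) = -62 + 141*T
Y(E) = -11 + E (Y(E) = E - 11 = -11 + E)
V = -1/20703 (V = 1/((-62 + 141*(-107)) - 5554) = 1/((-62 - 15087) - 5554) = 1/(-15149 - 5554) = 1/(-20703) = -1/20703 ≈ -4.8302e-5)
Y(-94) + V = (-11 - 94) - 1/20703 = -105 - 1/20703 = -2173816/20703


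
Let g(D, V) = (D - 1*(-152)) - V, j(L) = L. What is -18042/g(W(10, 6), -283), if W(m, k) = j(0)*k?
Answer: -6014/145 ≈ -41.476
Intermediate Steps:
W(m, k) = 0 (W(m, k) = 0*k = 0)
g(D, V) = 152 + D - V (g(D, V) = (D + 152) - V = (152 + D) - V = 152 + D - V)
-18042/g(W(10, 6), -283) = -18042/(152 + 0 - 1*(-283)) = -18042/(152 + 0 + 283) = -18042/435 = -18042*1/435 = -6014/145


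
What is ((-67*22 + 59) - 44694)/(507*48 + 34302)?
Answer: -46109/58638 ≈ -0.78633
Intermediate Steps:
((-67*22 + 59) - 44694)/(507*48 + 34302) = ((-1474 + 59) - 44694)/(24336 + 34302) = (-1415 - 44694)/58638 = -46109*1/58638 = -46109/58638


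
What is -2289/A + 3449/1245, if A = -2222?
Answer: 10513483/2766390 ≈ 3.8004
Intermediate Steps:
-2289/A + 3449/1245 = -2289/(-2222) + 3449/1245 = -2289*(-1/2222) + 3449*(1/1245) = 2289/2222 + 3449/1245 = 10513483/2766390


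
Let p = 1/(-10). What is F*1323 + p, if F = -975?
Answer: -12899251/10 ≈ -1.2899e+6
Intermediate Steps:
p = -⅒ ≈ -0.10000
F*1323 + p = -975*1323 - ⅒ = -1289925 - ⅒ = -12899251/10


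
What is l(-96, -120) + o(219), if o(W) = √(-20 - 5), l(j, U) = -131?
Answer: -131 + 5*I ≈ -131.0 + 5.0*I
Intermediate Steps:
o(W) = 5*I (o(W) = √(-25) = 5*I)
l(-96, -120) + o(219) = -131 + 5*I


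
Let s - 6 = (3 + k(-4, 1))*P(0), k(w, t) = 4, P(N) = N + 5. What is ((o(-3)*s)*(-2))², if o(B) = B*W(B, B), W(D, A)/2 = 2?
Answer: 968256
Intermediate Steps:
W(D, A) = 4 (W(D, A) = 2*2 = 4)
P(N) = 5 + N
o(B) = 4*B (o(B) = B*4 = 4*B)
s = 41 (s = 6 + (3 + 4)*(5 + 0) = 6 + 7*5 = 6 + 35 = 41)
((o(-3)*s)*(-2))² = (((4*(-3))*41)*(-2))² = (-12*41*(-2))² = (-492*(-2))² = 984² = 968256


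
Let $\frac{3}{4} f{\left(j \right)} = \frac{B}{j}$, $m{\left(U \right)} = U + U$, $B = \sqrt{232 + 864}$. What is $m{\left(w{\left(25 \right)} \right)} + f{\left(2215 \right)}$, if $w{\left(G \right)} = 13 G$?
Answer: $650 + \frac{8 \sqrt{274}}{6645} \approx 650.02$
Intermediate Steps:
$B = 2 \sqrt{274}$ ($B = \sqrt{1096} = 2 \sqrt{274} \approx 33.106$)
$m{\left(U \right)} = 2 U$
$f{\left(j \right)} = \frac{8 \sqrt{274}}{3 j}$ ($f{\left(j \right)} = \frac{4 \frac{2 \sqrt{274}}{j}}{3} = \frac{8 \sqrt{274}}{3 j}$)
$m{\left(w{\left(25 \right)} \right)} + f{\left(2215 \right)} = 2 \cdot 13 \cdot 25 + \frac{8 \sqrt{274}}{3 \cdot 2215} = 2 \cdot 325 + \frac{8}{3} \sqrt{274} \cdot \frac{1}{2215} = 650 + \frac{8 \sqrt{274}}{6645}$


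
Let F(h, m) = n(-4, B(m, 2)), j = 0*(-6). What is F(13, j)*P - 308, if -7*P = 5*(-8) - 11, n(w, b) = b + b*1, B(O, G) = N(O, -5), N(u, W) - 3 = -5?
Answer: -2360/7 ≈ -337.14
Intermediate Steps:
N(u, W) = -2 (N(u, W) = 3 - 5 = -2)
j = 0
B(O, G) = -2
n(w, b) = 2*b (n(w, b) = b + b = 2*b)
F(h, m) = -4 (F(h, m) = 2*(-2) = -4)
P = 51/7 (P = -(5*(-8) - 11)/7 = -(-40 - 11)/7 = -1/7*(-51) = 51/7 ≈ 7.2857)
F(13, j)*P - 308 = -4*51/7 - 308 = -204/7 - 308 = -2360/7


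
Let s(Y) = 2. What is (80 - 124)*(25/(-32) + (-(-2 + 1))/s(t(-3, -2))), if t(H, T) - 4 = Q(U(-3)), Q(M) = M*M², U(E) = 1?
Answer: 99/8 ≈ 12.375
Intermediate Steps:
Q(M) = M³
t(H, T) = 5 (t(H, T) = 4 + 1³ = 4 + 1 = 5)
(80 - 124)*(25/(-32) + (-(-2 + 1))/s(t(-3, -2))) = (80 - 124)*(25/(-32) - (-2 + 1)/2) = -44*(25*(-1/32) - 1*(-1)*(½)) = -44*(-25/32 + 1*(½)) = -44*(-25/32 + ½) = -44*(-9/32) = 99/8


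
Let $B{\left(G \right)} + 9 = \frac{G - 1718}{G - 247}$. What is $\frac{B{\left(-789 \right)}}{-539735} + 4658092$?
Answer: $\frac{2604644155909137}{559165460} \approx 4.6581 \cdot 10^{6}$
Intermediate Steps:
$B{\left(G \right)} = -9 + \frac{-1718 + G}{-247 + G}$ ($B{\left(G \right)} = -9 + \frac{G - 1718}{G - 247} = -9 + \frac{-1718 + G}{-247 + G}$)
$\frac{B{\left(-789 \right)}}{-539735} + 4658092 = \frac{\frac{1}{-247 - 789} \left(505 - -6312\right)}{-539735} + 4658092 = \frac{505 + 6312}{-1036} \left(- \frac{1}{539735}\right) + 4658092 = \left(- \frac{1}{1036}\right) 6817 \left(- \frac{1}{539735}\right) + 4658092 = \left(- \frac{6817}{1036}\right) \left(- \frac{1}{539735}\right) + 4658092 = \frac{6817}{559165460} + 4658092 = \frac{2604644155909137}{559165460}$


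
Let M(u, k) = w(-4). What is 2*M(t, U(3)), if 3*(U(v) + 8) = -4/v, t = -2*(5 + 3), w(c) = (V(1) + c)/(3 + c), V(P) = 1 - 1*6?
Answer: 18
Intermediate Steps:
V(P) = -5 (V(P) = 1 - 6 = -5)
w(c) = (-5 + c)/(3 + c)
t = -16 (t = -2*8 = -16)
U(v) = -8 - 4/(3*v) (U(v) = -8 + (-4/v)/3 = -8 - 4/(3*v))
M(u, k) = 9 (M(u, k) = (-5 - 4)/(3 - 4) = -9/(-1) = -1*(-9) = 9)
2*M(t, U(3)) = 2*9 = 18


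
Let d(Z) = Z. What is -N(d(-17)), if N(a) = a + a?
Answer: 34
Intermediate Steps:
N(a) = 2*a
-N(d(-17)) = -2*(-17) = -1*(-34) = 34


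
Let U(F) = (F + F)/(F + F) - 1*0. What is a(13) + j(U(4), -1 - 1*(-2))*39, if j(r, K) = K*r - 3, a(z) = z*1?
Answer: -65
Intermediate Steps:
a(z) = z
U(F) = 1 (U(F) = (2*F)/((2*F)) + 0 = (2*F)*(1/(2*F)) + 0 = 1 + 0 = 1)
j(r, K) = -3 + K*r
a(13) + j(U(4), -1 - 1*(-2))*39 = 13 + (-3 + (-1 - 1*(-2))*1)*39 = 13 + (-3 + (-1 + 2)*1)*39 = 13 + (-3 + 1*1)*39 = 13 + (-3 + 1)*39 = 13 - 2*39 = 13 - 78 = -65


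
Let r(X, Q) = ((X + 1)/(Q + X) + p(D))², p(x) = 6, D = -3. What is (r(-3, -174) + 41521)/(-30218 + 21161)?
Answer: -1301943505/283746753 ≈ -4.5884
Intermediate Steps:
r(X, Q) = (6 + (1 + X)/(Q + X))² (r(X, Q) = ((X + 1)/(Q + X) + 6)² = ((1 + X)/(Q + X) + 6)² = (6 + (1 + X)/(Q + X))²)
(r(-3, -174) + 41521)/(-30218 + 21161) = ((1 + 6*(-174) + 7*(-3))²/(-174 - 3)² + 41521)/(-30218 + 21161) = ((1 - 1044 - 21)²/(-177)² + 41521)/(-9057) = ((1/31329)*(-1064)² + 41521)*(-1/9057) = ((1/31329)*1132096 + 41521)*(-1/9057) = (1132096/31329 + 41521)*(-1/9057) = (1301943505/31329)*(-1/9057) = -1301943505/283746753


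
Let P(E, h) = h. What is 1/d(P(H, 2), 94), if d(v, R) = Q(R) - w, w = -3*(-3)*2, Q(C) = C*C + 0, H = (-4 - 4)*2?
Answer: 1/8818 ≈ 0.00011340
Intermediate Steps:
H = -16 (H = -8*2 = -16)
Q(C) = C² (Q(C) = C² + 0 = C²)
w = 18 (w = 9*2 = 18)
d(v, R) = -18 + R² (d(v, R) = R² - 1*18 = R² - 18 = -18 + R²)
1/d(P(H, 2), 94) = 1/(-18 + 94²) = 1/(-18 + 8836) = 1/8818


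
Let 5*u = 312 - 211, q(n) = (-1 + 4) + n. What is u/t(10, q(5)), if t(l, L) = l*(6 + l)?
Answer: 101/800 ≈ 0.12625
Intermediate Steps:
q(n) = 3 + n
u = 101/5 (u = (312 - 211)/5 = (⅕)*101 = 101/5 ≈ 20.200)
u/t(10, q(5)) = 101/(5*((10*(6 + 10)))) = 101/(5*((10*16))) = (101/5)/160 = (101/5)*(1/160) = 101/800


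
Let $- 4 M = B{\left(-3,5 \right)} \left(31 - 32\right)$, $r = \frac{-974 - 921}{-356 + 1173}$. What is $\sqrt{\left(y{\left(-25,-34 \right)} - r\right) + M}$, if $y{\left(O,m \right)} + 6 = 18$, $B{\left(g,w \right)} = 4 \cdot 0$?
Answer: $\frac{\sqrt{9558083}}{817} \approx 3.7841$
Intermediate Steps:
$B{\left(g,w \right)} = 0$
$r = - \frac{1895}{817} \approx -2.3195$
$y{\left(O,m \right)} = 12$ ($y{\left(O,m \right)} = -6 + 18 = 12$)
$M = 0$ ($M = - \frac{0 \left(31 - 32\right)}{4} = - \frac{0 \left(-1\right)}{4} = \left(- \frac{1}{4}\right) 0 = 0$)
$\sqrt{\left(y{\left(-25,-34 \right)} - r\right) + M} = \sqrt{\left(12 - - \frac{1895}{817}\right) + 0} = \sqrt{\left(12 + \frac{1895}{817}\right) + 0} = \sqrt{\frac{11699}{817} + 0} = \sqrt{\frac{11699}{817}} = \frac{\sqrt{9558083}}{817}$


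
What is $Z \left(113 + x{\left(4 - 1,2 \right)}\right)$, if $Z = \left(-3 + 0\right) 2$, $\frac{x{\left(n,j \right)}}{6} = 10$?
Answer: $-1038$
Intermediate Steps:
$x{\left(n,j \right)} = 60$ ($x{\left(n,j \right)} = 6 \cdot 10 = 60$)
$Z = -6$ ($Z = \left(-3\right) 2 = -6$)
$Z \left(113 + x{\left(4 - 1,2 \right)}\right) = - 6 \left(113 + 60\right) = \left(-6\right) 173 = -1038$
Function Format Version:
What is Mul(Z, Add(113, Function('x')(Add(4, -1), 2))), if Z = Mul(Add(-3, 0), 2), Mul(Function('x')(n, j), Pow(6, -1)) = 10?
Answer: -1038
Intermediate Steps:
Function('x')(n, j) = 60 (Function('x')(n, j) = Mul(6, 10) = 60)
Z = -6 (Z = Mul(-3, 2) = -6)
Mul(Z, Add(113, Function('x')(Add(4, -1), 2))) = Mul(-6, Add(113, 60)) = Mul(-6, 173) = -1038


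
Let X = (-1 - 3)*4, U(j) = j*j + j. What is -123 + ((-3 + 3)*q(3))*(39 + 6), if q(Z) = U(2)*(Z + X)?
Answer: -123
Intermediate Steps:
U(j) = j + j**2 (U(j) = j**2 + j = j + j**2)
X = -16 (X = -4*4 = -16)
q(Z) = -96 + 6*Z (q(Z) = (2*(1 + 2))*(Z - 16) = (2*3)*(-16 + Z) = 6*(-16 + Z) = -96 + 6*Z)
-123 + ((-3 + 3)*q(3))*(39 + 6) = -123 + ((-3 + 3)*(-96 + 6*3))*(39 + 6) = -123 + (0*(-96 + 18))*45 = -123 + (0*(-78))*45 = -123 + 0*45 = -123 + 0 = -123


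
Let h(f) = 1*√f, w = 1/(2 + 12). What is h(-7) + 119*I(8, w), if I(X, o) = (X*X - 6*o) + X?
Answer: 8517 + I*√7 ≈ 8517.0 + 2.6458*I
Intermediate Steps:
w = 1/14 ≈ 0.071429
I(X, o) = X + X² - 6*o (I(X, o) = (X² - 6*o) + X = X + X² - 6*o)
h(f) = √f
h(-7) + 119*I(8, w) = √(-7) + 119*(8 + 8² - 6*1/14) = I*√7 + 119*(8 + 64 - 3/7) = I*√7 + 119*(501/7) = I*√7 + 8517 = 8517 + I*√7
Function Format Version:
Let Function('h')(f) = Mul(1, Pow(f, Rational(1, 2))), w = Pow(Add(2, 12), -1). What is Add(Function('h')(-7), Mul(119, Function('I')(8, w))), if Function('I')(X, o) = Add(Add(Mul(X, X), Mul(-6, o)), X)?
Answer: Add(8517, Mul(I, Pow(7, Rational(1, 2)))) ≈ Add(8517.0, Mul(2.6458, I))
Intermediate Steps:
w = Rational(1, 14) (w = Pow(14, -1) = Rational(1, 14) ≈ 0.071429)
Function('I')(X, o) = Add(X, Pow(X, 2), Mul(-6, o)) (Function('I')(X, o) = Add(Add(Pow(X, 2), Mul(-6, o)), X) = Add(X, Pow(X, 2), Mul(-6, o)))
Function('h')(f) = Pow(f, Rational(1, 2))
Add(Function('h')(-7), Mul(119, Function('I')(8, w))) = Add(Pow(-7, Rational(1, 2)), Mul(119, Add(8, Pow(8, 2), Mul(-6, Rational(1, 14))))) = Add(Mul(I, Pow(7, Rational(1, 2))), Mul(119, Add(8, 64, Rational(-3, 7)))) = Add(Mul(I, Pow(7, Rational(1, 2))), Mul(119, Rational(501, 7))) = Add(Mul(I, Pow(7, Rational(1, 2))), 8517) = Add(8517, Mul(I, Pow(7, Rational(1, 2))))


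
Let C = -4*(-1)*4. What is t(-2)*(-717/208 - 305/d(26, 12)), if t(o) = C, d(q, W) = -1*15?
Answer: 10537/39 ≈ 270.18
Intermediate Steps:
d(q, W) = -15
C = 16 (C = 4*4 = 16)
t(o) = 16
t(-2)*(-717/208 - 305/d(26, 12)) = 16*(-717/208 - 305/(-15)) = 16*(-717*1/208 - 305*(-1/15)) = 16*(-717/208 + 61/3) = 16*(10537/624) = 10537/39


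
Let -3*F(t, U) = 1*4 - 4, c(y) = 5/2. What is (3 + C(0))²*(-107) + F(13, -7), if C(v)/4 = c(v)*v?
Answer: -963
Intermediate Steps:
c(y) = 5/2 (c(y) = 5*(½) = 5/2)
F(t, U) = 0 (F(t, U) = -(1*4 - 4)/3 = -(4 - 4)/3 = -⅓*0 = 0)
C(v) = 10*v (C(v) = 4*(5*v/2) = 10*v)
(3 + C(0))²*(-107) + F(13, -7) = (3 + 10*0)²*(-107) + 0 = (3 + 0)²*(-107) + 0 = 3²*(-107) + 0 = 9*(-107) + 0 = -963 + 0 = -963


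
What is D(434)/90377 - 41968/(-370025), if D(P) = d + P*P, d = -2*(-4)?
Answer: 73492331036/33441749425 ≈ 2.1976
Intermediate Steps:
d = 8
D(P) = 8 + P² (D(P) = 8 + P*P = 8 + P²)
D(434)/90377 - 41968/(-370025) = (8 + 434²)/90377 - 41968/(-370025) = (8 + 188356)*(1/90377) - 41968*(-1/370025) = 188364*(1/90377) + 41968/370025 = 188364/90377 + 41968/370025 = 73492331036/33441749425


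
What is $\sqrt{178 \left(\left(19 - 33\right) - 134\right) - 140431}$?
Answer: $5 i \sqrt{6671} \approx 408.38 i$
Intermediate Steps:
$\sqrt{178 \left(\left(19 - 33\right) - 134\right) - 140431} = \sqrt{178 \left(-14 - 134\right) - 140431} = \sqrt{178 \left(-148\right) - 140431} = \sqrt{-26344 - 140431} = \sqrt{-166775} = 5 i \sqrt{6671}$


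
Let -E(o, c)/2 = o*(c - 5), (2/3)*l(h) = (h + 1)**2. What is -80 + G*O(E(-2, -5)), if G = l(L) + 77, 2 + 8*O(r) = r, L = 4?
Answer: -5449/8 ≈ -681.13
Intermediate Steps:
l(h) = 3*(1 + h)**2/2 (l(h) = 3*(h + 1)**2/2 = 3*(1 + h)**2/2)
E(o, c) = -2*o*(-5 + c) (E(o, c) = -2*o*(c - 5) = -2*o*(-5 + c))
O(r) = -1/4 + r/8
G = 229/2 (G = 3*(1 + 4)**2/2 + 77 = (3/2)*5**2 + 77 = (3/2)*25 + 77 = 75/2 + 77 = 229/2 ≈ 114.50)
-80 + G*O(E(-2, -5)) = -80 + 229*(-1/4 + (2*(-2)*(5 - 1*(-5)))/8)/2 = -80 + 229*(-1/4 + (2*(-2)*(5 + 5))/8)/2 = -80 + 229*(-1/4 + (2*(-2)*10)/8)/2 = -80 + 229*(-1/4 + (1/8)*(-40))/2 = -80 + 229*(-1/4 - 5)/2 = -80 + (229/2)*(-21/4) = -80 - 4809/8 = -5449/8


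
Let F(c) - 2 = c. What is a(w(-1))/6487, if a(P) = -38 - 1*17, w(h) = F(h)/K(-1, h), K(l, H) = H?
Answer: -55/6487 ≈ -0.0084785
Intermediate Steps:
F(c) = 2 + c
w(h) = (2 + h)/h
a(P) = -55 (a(P) = -38 - 17 = -55)
a(w(-1))/6487 = -55/6487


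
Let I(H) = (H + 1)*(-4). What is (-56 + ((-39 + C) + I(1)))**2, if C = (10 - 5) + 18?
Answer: 6400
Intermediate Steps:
I(H) = -4 - 4*H (I(H) = (1 + H)*(-4) = -4 - 4*H)
C = 23 (C = 5 + 18 = 23)
(-56 + ((-39 + C) + I(1)))**2 = (-56 + ((-39 + 23) + (-4 - 4*1)))**2 = (-56 + (-16 + (-4 - 4)))**2 = (-56 + (-16 - 8))**2 = (-56 - 24)**2 = (-80)**2 = 6400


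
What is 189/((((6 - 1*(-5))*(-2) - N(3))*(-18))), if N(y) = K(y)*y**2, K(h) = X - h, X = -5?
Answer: -21/100 ≈ -0.21000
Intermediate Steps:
K(h) = -5 - h
N(y) = y**2*(-5 - y) (N(y) = (-5 - y)*y**2 = y**2*(-5 - y))
189/((((6 - 1*(-5))*(-2) - N(3))*(-18))) = 189/((((6 - 1*(-5))*(-2) - 3**2*(-5 - 1*3))*(-18))) = 189/((((6 + 5)*(-2) - 9*(-5 - 3))*(-18))) = 189/(((11*(-2) - 9*(-8))*(-18))) = 189/(((-22 - 1*(-72))*(-18))) = 189/(((-22 + 72)*(-18))) = 189/((50*(-18))) = 189/(-900) = 189*(-1/900) = -21/100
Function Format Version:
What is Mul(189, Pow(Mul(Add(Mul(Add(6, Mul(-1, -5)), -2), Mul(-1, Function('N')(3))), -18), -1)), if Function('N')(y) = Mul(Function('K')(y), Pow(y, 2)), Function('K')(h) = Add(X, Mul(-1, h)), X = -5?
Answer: Rational(-21, 100) ≈ -0.21000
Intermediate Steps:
Function('K')(h) = Add(-5, Mul(-1, h))
Function('N')(y) = Mul(Pow(y, 2), Add(-5, Mul(-1, y))) (Function('N')(y) = Mul(Add(-5, Mul(-1, y)), Pow(y, 2)) = Mul(Pow(y, 2), Add(-5, Mul(-1, y))))
Mul(189, Pow(Mul(Add(Mul(Add(6, Mul(-1, -5)), -2), Mul(-1, Function('N')(3))), -18), -1)) = Mul(189, Pow(Mul(Add(Mul(Add(6, Mul(-1, -5)), -2), Mul(-1, Mul(Pow(3, 2), Add(-5, Mul(-1, 3))))), -18), -1)) = Mul(189, Pow(Mul(Add(Mul(Add(6, 5), -2), Mul(-1, Mul(9, Add(-5, -3)))), -18), -1)) = Mul(189, Pow(Mul(Add(Mul(11, -2), Mul(-1, Mul(9, -8))), -18), -1)) = Mul(189, Pow(Mul(Add(-22, Mul(-1, -72)), -18), -1)) = Mul(189, Pow(Mul(Add(-22, 72), -18), -1)) = Mul(189, Pow(Mul(50, -18), -1)) = Mul(189, Pow(-900, -1)) = Mul(189, Rational(-1, 900)) = Rational(-21, 100)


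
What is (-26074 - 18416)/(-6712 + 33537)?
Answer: -8898/5365 ≈ -1.6585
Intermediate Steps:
(-26074 - 18416)/(-6712 + 33537) = -44490/26825 = -44490*1/26825 = -8898/5365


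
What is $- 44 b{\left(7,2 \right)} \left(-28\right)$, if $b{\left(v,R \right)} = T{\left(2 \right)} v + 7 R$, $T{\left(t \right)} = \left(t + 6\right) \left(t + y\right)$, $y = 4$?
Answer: $431200$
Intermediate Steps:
$T{\left(t \right)} = \left(4 + t\right) \left(6 + t\right)$ ($T{\left(t \right)} = \left(t + 6\right) \left(t + 4\right) = \left(6 + t\right) \left(4 + t\right) = \left(4 + t\right) \left(6 + t\right)$)
$b{\left(v,R \right)} = 7 R + 48 v$ ($b{\left(v,R \right)} = \left(24 + 2^{2} + 10 \cdot 2\right) v + 7 R = \left(24 + 4 + 20\right) v + 7 R = 48 v + 7 R = 7 R + 48 v$)
$- 44 b{\left(7,2 \right)} \left(-28\right) = - 44 \left(7 \cdot 2 + 48 \cdot 7\right) \left(-28\right) = - 44 \left(14 + 336\right) \left(-28\right) = \left(-44\right) 350 \left(-28\right) = \left(-15400\right) \left(-28\right) = 431200$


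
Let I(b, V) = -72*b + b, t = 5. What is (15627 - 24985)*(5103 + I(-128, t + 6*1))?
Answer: -132799378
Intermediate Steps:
I(b, V) = -71*b
(15627 - 24985)*(5103 + I(-128, t + 6*1)) = (15627 - 24985)*(5103 - 71*(-128)) = -9358*(5103 + 9088) = -9358*14191 = -132799378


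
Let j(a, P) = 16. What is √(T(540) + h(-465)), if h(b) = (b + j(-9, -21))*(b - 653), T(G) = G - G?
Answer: √501982 ≈ 708.51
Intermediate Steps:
T(G) = 0
h(b) = (-653 + b)*(16 + b) (h(b) = (b + 16)*(b - 653) = (16 + b)*(-653 + b) = (-653 + b)*(16 + b))
√(T(540) + h(-465)) = √(0 + (-10448 + (-465)² - 637*(-465))) = √(0 + (-10448 + 216225 + 296205)) = √(0 + 501982) = √501982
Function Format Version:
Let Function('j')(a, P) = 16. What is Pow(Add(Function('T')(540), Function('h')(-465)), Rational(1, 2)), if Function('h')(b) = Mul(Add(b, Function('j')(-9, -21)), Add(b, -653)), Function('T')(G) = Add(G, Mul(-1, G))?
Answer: Pow(501982, Rational(1, 2)) ≈ 708.51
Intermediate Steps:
Function('T')(G) = 0
Function('h')(b) = Mul(Add(-653, b), Add(16, b)) (Function('h')(b) = Mul(Add(b, 16), Add(b, -653)) = Mul(Add(16, b), Add(-653, b)) = Mul(Add(-653, b), Add(16, b)))
Pow(Add(Function('T')(540), Function('h')(-465)), Rational(1, 2)) = Pow(Add(0, Add(-10448, Pow(-465, 2), Mul(-637, -465))), Rational(1, 2)) = Pow(Add(0, Add(-10448, 216225, 296205)), Rational(1, 2)) = Pow(Add(0, 501982), Rational(1, 2)) = Pow(501982, Rational(1, 2))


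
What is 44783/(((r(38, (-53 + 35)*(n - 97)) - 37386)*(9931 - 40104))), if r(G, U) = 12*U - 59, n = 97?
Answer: 44783/1129827985 ≈ 3.9637e-5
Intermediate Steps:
r(G, U) = -59 + 12*U
44783/(((r(38, (-53 + 35)*(n - 97)) - 37386)*(9931 - 40104))) = 44783/((((-59 + 12*((-53 + 35)*(97 - 97))) - 37386)*(9931 - 40104))) = 44783/((((-59 + 12*(-18*0)) - 37386)*(-30173))) = 44783/((((-59 + 12*0) - 37386)*(-30173))) = 44783/((((-59 + 0) - 37386)*(-30173))) = 44783/(((-59 - 37386)*(-30173))) = 44783/((-37445*(-30173))) = 44783/1129827985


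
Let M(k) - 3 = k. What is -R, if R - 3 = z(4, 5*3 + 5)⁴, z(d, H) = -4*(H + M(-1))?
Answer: -59969539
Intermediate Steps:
M(k) = 3 + k
z(d, H) = -8 - 4*H (z(d, H) = -4*(H + (3 - 1)) = -4*(H + 2) = -4*(2 + H) = -8 - 4*H)
R = 59969539 (R = 3 + (-8 - 4*(5*3 + 5))⁴ = 3 + (-8 - 4*(15 + 5))⁴ = 3 + (-8 - 4*20)⁴ = 3 + (-8 - 80)⁴ = 3 + (-88)⁴ = 3 + 59969536 = 59969539)
-R = -1*59969539 = -59969539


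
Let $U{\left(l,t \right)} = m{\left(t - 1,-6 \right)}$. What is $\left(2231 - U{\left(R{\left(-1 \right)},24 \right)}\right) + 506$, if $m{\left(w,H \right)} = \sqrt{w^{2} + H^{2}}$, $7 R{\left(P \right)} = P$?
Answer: $2737 - \sqrt{565} \approx 2713.2$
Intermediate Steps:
$R{\left(P \right)} = \frac{P}{7}$
$m{\left(w,H \right)} = \sqrt{H^{2} + w^{2}}$
$U{\left(l,t \right)} = \sqrt{36 + \left(-1 + t\right)^{2}}$ ($U{\left(l,t \right)} = \sqrt{\left(-6\right)^{2} + \left(t - 1\right)^{2}} = \sqrt{36 + \left(-1 + t\right)^{2}}$)
$\left(2231 - U{\left(R{\left(-1 \right)},24 \right)}\right) + 506 = \left(2231 - \sqrt{36 + \left(-1 + 24\right)^{2}}\right) + 506 = \left(2231 - \sqrt{36 + 23^{2}}\right) + 506 = \left(2231 - \sqrt{36 + 529}\right) + 506 = \left(2231 - \sqrt{565}\right) + 506 = 2737 - \sqrt{565}$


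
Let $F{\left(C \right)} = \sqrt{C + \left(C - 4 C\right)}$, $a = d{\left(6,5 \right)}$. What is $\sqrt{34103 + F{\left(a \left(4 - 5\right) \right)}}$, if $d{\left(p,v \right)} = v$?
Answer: $\sqrt{34103 + \sqrt{10}} \approx 184.68$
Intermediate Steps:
$a = 5$
$F{\left(C \right)} = \sqrt{2} \sqrt{- C}$ ($F{\left(C \right)} = \sqrt{C - 3 C} = \sqrt{- 2 C} = \sqrt{2} \sqrt{- C}$)
$\sqrt{34103 + F{\left(a \left(4 - 5\right) \right)}} = \sqrt{34103 + \sqrt{2} \sqrt{- 5 \left(4 - 5\right)}} = \sqrt{34103 + \sqrt{2} \sqrt{- 5 \left(-1\right)}} = \sqrt{34103 + \sqrt{2} \sqrt{\left(-1\right) \left(-5\right)}} = \sqrt{34103 + \sqrt{2} \sqrt{5}} = \sqrt{34103 + \sqrt{10}}$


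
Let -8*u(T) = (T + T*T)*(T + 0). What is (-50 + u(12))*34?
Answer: -9656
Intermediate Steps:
u(T) = -T*(T + T²)/8 (u(T) = -(T + T*T)*(T + 0)/8 = -(T + T²)*T/8 = -T*(T + T²)/8)
(-50 + u(12))*34 = (-50 + (⅛)*12²*(-1 - 1*12))*34 = (-50 + (⅛)*144*(-1 - 12))*34 = (-50 + (⅛)*144*(-13))*34 = (-50 - 234)*34 = -284*34 = -9656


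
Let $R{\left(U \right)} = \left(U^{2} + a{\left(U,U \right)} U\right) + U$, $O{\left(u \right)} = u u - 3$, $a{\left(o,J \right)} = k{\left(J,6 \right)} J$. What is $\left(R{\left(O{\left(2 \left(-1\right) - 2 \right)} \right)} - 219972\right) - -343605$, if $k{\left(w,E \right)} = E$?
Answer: $124829$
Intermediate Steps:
$a{\left(o,J \right)} = 6 J$
$O{\left(u \right)} = -3 + u^{2}$ ($O{\left(u \right)} = u^{2} - 3 = -3 + u^{2}$)
$R{\left(U \right)} = U + 7 U^{2}$ ($R{\left(U \right)} = \left(U^{2} + 6 U U\right) + U = \left(U^{2} + 6 U^{2}\right) + U = 7 U^{2} + U = U + 7 U^{2}$)
$\left(R{\left(O{\left(2 \left(-1\right) - 2 \right)} \right)} - 219972\right) - -343605 = \left(\left(-3 + \left(2 \left(-1\right) - 2\right)^{2}\right) \left(1 + 7 \left(-3 + \left(2 \left(-1\right) - 2\right)^{2}\right)\right) - 219972\right) - -343605 = \left(\left(-3 + \left(-2 - 2\right)^{2}\right) \left(1 + 7 \left(-3 + \left(-2 - 2\right)^{2}\right)\right) - 219972\right) + 343605 = \left(\left(-3 + \left(-4\right)^{2}\right) \left(1 + 7 \left(-3 + \left(-4\right)^{2}\right)\right) - 219972\right) + 343605 = \left(\left(-3 + 16\right) \left(1 + 7 \left(-3 + 16\right)\right) - 219972\right) + 343605 = \left(13 \left(1 + 7 \cdot 13\right) - 219972\right) + 343605 = \left(13 \left(1 + 91\right) - 219972\right) + 343605 = \left(13 \cdot 92 - 219972\right) + 343605 = \left(1196 - 219972\right) + 343605 = -218776 + 343605 = 124829$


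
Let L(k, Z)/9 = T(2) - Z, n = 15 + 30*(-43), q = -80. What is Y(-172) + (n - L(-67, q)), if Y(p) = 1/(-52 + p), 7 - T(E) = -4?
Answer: -469057/224 ≈ -2094.0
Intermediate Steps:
T(E) = 11 (T(E) = 7 - 1*(-4) = 7 + 4 = 11)
n = -1275 (n = 15 - 1290 = -1275)
L(k, Z) = 99 - 9*Z (L(k, Z) = 9*(11 - Z) = 99 - 9*Z)
Y(-172) + (n - L(-67, q)) = 1/(-52 - 172) + (-1275 - (99 - 9*(-80))) = 1/(-224) + (-1275 - (99 + 720)) = -1/224 + (-1275 - 1*819) = -1/224 + (-1275 - 819) = -1/224 - 2094 = -469057/224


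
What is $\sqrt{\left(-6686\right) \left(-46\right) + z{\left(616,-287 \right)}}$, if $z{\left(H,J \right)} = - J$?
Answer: $\sqrt{307843} \approx 554.84$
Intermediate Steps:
$\sqrt{\left(-6686\right) \left(-46\right) + z{\left(616,-287 \right)}} = \sqrt{\left(-6686\right) \left(-46\right) - -287} = \sqrt{307556 + 287} = \sqrt{307843}$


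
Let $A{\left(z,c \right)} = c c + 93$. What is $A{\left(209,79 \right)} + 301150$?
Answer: $307484$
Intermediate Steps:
$A{\left(z,c \right)} = 93 + c^{2}$ ($A{\left(z,c \right)} = c^{2} + 93 = 93 + c^{2}$)
$A{\left(209,79 \right)} + 301150 = \left(93 + 79^{2}\right) + 301150 = \left(93 + 6241\right) + 301150 = 6334 + 301150 = 307484$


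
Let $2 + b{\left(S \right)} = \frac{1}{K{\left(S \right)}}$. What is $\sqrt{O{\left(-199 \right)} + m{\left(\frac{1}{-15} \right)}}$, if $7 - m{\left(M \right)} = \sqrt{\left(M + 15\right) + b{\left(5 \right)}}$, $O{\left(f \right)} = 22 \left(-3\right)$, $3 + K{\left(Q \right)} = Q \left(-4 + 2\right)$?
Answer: $\frac{\sqrt{-2243475 - 195 \sqrt{488865}}}{195} \approx 7.9111 i$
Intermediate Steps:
$K{\left(Q \right)} = -3 - 2 Q$ ($K{\left(Q \right)} = -3 + Q \left(-4 + 2\right) = -3 + Q \left(-2\right) = -3 - 2 Q$)
$O{\left(f \right)} = -66$
$b{\left(S \right)} = -2 + \frac{1}{-3 - 2 S}$
$m{\left(M \right)} = 7 - \sqrt{\frac{168}{13} + M}$ ($m{\left(M \right)} = 7 - \sqrt{\left(M + 15\right) + \frac{-7 - 20}{3 + 2 \cdot 5}} = 7 - \sqrt{\left(15 + M\right) + \frac{-7 - 20}{3 + 10}} = 7 - \sqrt{\left(15 + M\right) + \frac{1}{13} \left(-27\right)} = 7 - \sqrt{\left(15 + M\right) - \frac{27}{13}} = 7 - \sqrt{\frac{168}{13} + M}$)
$\sqrt{O{\left(-199 \right)} + m{\left(\frac{1}{-15} \right)}} = \sqrt{-66 + \left(7 - \frac{\sqrt{2184 + \frac{169}{-15}}}{13}\right)} = \sqrt{-66 + \left(7 - \frac{\sqrt{2184 + 169 \left(- \frac{1}{15}\right)}}{13}\right)} = \sqrt{-66 + \left(7 - \frac{\sqrt{2184 - \frac{169}{15}}}{13}\right)} = \sqrt{-66 + \left(7 - \frac{\sqrt{\frac{32591}{15}}}{13}\right)} = \sqrt{-66 + \left(7 - \frac{\frac{1}{15} \sqrt{488865}}{13}\right)} = \sqrt{-66 + \left(7 - \frac{\sqrt{488865}}{195}\right)} = \sqrt{-59 - \frac{\sqrt{488865}}{195}}$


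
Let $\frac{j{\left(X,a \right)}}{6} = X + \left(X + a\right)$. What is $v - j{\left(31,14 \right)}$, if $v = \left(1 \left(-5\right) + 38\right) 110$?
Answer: $3174$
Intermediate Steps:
$j{\left(X,a \right)} = 6 a + 12 X$ ($j{\left(X,a \right)} = 6 \left(X + \left(X + a\right)\right) = 6 \left(a + 2 X\right) = 6 a + 12 X$)
$v = 3630$ ($v = \left(-5 + 38\right) 110 = 33 \cdot 110 = 3630$)
$v - j{\left(31,14 \right)} = 3630 - \left(6 \cdot 14 + 12 \cdot 31\right) = 3630 - \left(84 + 372\right) = 3630 - 456 = 3174$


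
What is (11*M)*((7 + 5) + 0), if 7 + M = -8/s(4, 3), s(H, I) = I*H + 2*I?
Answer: -2948/3 ≈ -982.67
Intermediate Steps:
s(H, I) = 2*I + H*I (s(H, I) = H*I + 2*I = 2*I + H*I)
M = -67/9 (M = -7 - 8*1/(3*(2 + 4)) = -7 - 8/(3*6) = -7 - 8/18 = -7 - 8*1/18 = -7 - 4/9 = -67/9 ≈ -7.4444)
(11*M)*((7 + 5) + 0) = (11*(-67/9))*((7 + 5) + 0) = -737*(12 + 0)/9 = -737/9*12 = -2948/3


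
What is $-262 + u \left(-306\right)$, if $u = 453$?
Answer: $-138880$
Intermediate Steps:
$-262 + u \left(-306\right) = -262 + 453 \left(-306\right) = -262 - 138618 = -138880$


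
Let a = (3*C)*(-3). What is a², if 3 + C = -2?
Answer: 2025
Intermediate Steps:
C = -5 (C = -3 - 2 = -5)
a = 45 (a = (3*(-5))*(-3) = -15*(-3) = 45)
a² = 45² = 2025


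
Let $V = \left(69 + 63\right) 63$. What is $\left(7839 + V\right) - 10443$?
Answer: $5712$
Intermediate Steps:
$V = 8316$ ($V = 132 \cdot 63 = 8316$)
$\left(7839 + V\right) - 10443 = \left(7839 + 8316\right) - 10443 = 16155 - 10443 = 5712$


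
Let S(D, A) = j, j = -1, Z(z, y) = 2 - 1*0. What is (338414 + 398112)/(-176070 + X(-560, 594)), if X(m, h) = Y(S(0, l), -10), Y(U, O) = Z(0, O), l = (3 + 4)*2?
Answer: -368263/88034 ≈ -4.1832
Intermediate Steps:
Z(z, y) = 2 (Z(z, y) = 2 + 0 = 2)
l = 14 (l = 7*2 = 14)
S(D, A) = -1
Y(U, O) = 2
X(m, h) = 2
(338414 + 398112)/(-176070 + X(-560, 594)) = (338414 + 398112)/(-176070 + 2) = 736526/(-176068) = 736526*(-1/176068) = -368263/88034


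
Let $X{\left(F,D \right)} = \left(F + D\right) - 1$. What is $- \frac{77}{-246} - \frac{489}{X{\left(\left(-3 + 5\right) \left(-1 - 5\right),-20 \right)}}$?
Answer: $\frac{40945}{2706} \approx 15.131$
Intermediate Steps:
$X{\left(F,D \right)} = -1 + D + F$ ($X{\left(F,D \right)} = \left(D + F\right) - 1 = -1 + D + F$)
$- \frac{77}{-246} - \frac{489}{X{\left(\left(-3 + 5\right) \left(-1 - 5\right),-20 \right)}} = - \frac{77}{-246} - \frac{489}{-1 - 20 + \left(-3 + 5\right) \left(-1 - 5\right)} = \left(-77\right) \left(- \frac{1}{246}\right) - \frac{489}{-1 - 20 + 2 \left(-6\right)} = \frac{77}{246} - \frac{489}{-1 - 20 - 12} = \frac{77}{246} - \frac{489}{-33} = \frac{77}{246} - - \frac{163}{11} = \frac{77}{246} + \frac{163}{11} = \frac{40945}{2706}$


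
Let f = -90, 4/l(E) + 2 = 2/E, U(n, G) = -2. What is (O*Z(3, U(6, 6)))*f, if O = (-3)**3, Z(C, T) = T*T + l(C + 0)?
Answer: 2430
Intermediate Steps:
l(E) = 4/(-2 + 2/E)
Z(C, T) = T**2 - 2*C/(-1 + C) (Z(C, T) = T*T - 2*(C + 0)/(-1 + (C + 0)) = T**2 - 2*C/(-1 + C))
O = -27
(O*Z(3, U(6, 6)))*f = -27*(-2*3 + (-2)**2*(-1 + 3))/(-1 + 3)*(-90) = -27*(-6 + 4*2)/2*(-90) = -27*(-6 + 8)/2*(-90) = -27*2/2*(-90) = -27*1*(-90) = -27*(-90) = 2430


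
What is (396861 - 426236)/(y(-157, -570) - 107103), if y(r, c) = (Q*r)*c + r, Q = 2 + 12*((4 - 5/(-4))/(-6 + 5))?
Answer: 1175/222646 ≈ 0.0052774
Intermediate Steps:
Q = -61 (Q = 2 + 12*((4 - 5*(-¼))/(-1)) = 2 + 12*((4 + 5/4)*(-1)) = 2 + 12*((21/4)*(-1)) = 2 + 12*(-21/4) = 2 - 63 = -61)
y(r, c) = r - 61*c*r (y(r, c) = (-61*r)*c + r = -61*c*r + r = r - 61*c*r)
(396861 - 426236)/(y(-157, -570) - 107103) = (396861 - 426236)/(-157*(1 - 61*(-570)) - 107103) = -29375/(-157*(1 + 34770) - 107103) = -29375/(-157*34771 - 107103) = -29375/(-5459047 - 107103) = -29375/(-5566150) = -29375*(-1/5566150) = 1175/222646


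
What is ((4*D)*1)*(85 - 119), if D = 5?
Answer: -680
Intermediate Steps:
((4*D)*1)*(85 - 119) = ((4*5)*1)*(85 - 119) = (20*1)*(-34) = 20*(-34) = -680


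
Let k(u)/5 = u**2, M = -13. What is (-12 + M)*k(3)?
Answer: -1125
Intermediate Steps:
k(u) = 5*u**2
(-12 + M)*k(3) = (-12 - 13)*(5*3**2) = -125*9 = -25*45 = -1125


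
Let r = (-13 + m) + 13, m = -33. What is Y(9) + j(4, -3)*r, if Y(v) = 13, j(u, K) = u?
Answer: -119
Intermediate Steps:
r = -33 (r = (-13 - 33) + 13 = -46 + 13 = -33)
Y(9) + j(4, -3)*r = 13 + 4*(-33) = 13 - 132 = -119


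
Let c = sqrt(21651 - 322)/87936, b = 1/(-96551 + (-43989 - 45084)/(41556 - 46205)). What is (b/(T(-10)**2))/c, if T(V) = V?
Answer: -51101808*sqrt(21329)/119649431538175 ≈ -6.2375e-5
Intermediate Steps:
b = -4649/448776526 (b = 1/(-96551 - 89073/(-4649)) = 1/(-96551 - 89073*(-1/4649)) = 1/(-96551 + 89073/4649) = 1/(-448776526/4649) = -4649/448776526 ≈ -1.0359e-5)
c = sqrt(21329)/87936 (c = sqrt(21329)*(1/87936) = sqrt(21329)/87936 ≈ 0.0016608)
(b/(T(-10)**2))/c = (-4649/(448776526*((-10)**2)))/((sqrt(21329)/87936)) = (-4649/448776526/100)*(87936*sqrt(21329)/21329) = (-4649/448776526*1/100)*(87936*sqrt(21329)/21329) = -51101808*sqrt(21329)/119649431538175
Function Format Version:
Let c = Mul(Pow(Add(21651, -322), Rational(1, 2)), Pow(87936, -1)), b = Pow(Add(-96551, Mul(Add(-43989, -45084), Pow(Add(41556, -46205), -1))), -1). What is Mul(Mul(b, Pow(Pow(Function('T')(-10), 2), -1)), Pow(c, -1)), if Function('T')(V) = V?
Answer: Mul(Rational(-51101808, 119649431538175), Pow(21329, Rational(1, 2))) ≈ -6.2375e-5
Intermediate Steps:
b = Rational(-4649, 448776526) (b = Pow(Add(-96551, Mul(-89073, Pow(-4649, -1))), -1) = Pow(Add(-96551, Mul(-89073, Rational(-1, 4649))), -1) = Pow(Add(-96551, Rational(89073, 4649)), -1) = Pow(Rational(-448776526, 4649), -1) = Rational(-4649, 448776526) ≈ -1.0359e-5)
c = Mul(Rational(1, 87936), Pow(21329, Rational(1, 2))) (c = Mul(Pow(21329, Rational(1, 2)), Rational(1, 87936)) = Mul(Rational(1, 87936), Pow(21329, Rational(1, 2))) ≈ 0.0016608)
Mul(Mul(b, Pow(Pow(Function('T')(-10), 2), -1)), Pow(c, -1)) = Mul(Mul(Rational(-4649, 448776526), Pow(Pow(-10, 2), -1)), Pow(Mul(Rational(1, 87936), Pow(21329, Rational(1, 2))), -1)) = Mul(Mul(Rational(-4649, 448776526), Pow(100, -1)), Mul(Rational(87936, 21329), Pow(21329, Rational(1, 2)))) = Mul(Mul(Rational(-4649, 448776526), Rational(1, 100)), Mul(Rational(87936, 21329), Pow(21329, Rational(1, 2)))) = Mul(Rational(-4649, 44877652600), Mul(Rational(87936, 21329), Pow(21329, Rational(1, 2)))) = Mul(Rational(-51101808, 119649431538175), Pow(21329, Rational(1, 2)))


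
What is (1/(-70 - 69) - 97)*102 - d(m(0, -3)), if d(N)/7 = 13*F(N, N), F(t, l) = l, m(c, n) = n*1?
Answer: -1337421/139 ≈ -9621.7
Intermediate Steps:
m(c, n) = n
d(N) = 91*N (d(N) = 7*(13*N) = 91*N)
(1/(-70 - 69) - 97)*102 - d(m(0, -3)) = (1/(-70 - 69) - 97)*102 - 91*(-3) = (1/(-139) - 97)*102 - 1*(-273) = (-1/139 - 97)*102 + 273 = -13484/139*102 + 273 = -1375368/139 + 273 = -1337421/139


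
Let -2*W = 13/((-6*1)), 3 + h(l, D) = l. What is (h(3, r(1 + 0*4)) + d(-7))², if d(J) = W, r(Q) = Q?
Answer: 169/144 ≈ 1.1736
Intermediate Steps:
h(l, D) = -3 + l
W = 13/12 (W = -13/(2*((-6*1))) = -13/(2*(-6)) = -13*(-1)/(2*6) = -½*(-13/6) = 13/12 ≈ 1.0833)
d(J) = 13/12
(h(3, r(1 + 0*4)) + d(-7))² = ((-3 + 3) + 13/12)² = (0 + 13/12)² = (13/12)² = 169/144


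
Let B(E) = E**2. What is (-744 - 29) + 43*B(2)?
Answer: -601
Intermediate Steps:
(-744 - 29) + 43*B(2) = (-744 - 29) + 43*2**2 = -773 + 43*4 = -773 + 172 = -601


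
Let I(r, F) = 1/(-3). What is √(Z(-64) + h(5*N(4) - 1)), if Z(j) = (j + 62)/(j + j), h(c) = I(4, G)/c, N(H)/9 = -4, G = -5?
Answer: √329601/4344 ≈ 0.13216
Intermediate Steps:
I(r, F) = -⅓
N(H) = -36 (N(H) = 9*(-4) = -36)
h(c) = -1/(3*c)
Z(j) = (62 + j)/(2*j) (Z(j) = (62 + j)/((2*j)) = (62 + j)*(1/(2*j)) = (62 + j)/(2*j))
√(Z(-64) + h(5*N(4) - 1)) = √((½)*(62 - 64)/(-64) - 1/(3*(5*(-36) - 1))) = √((½)*(-1/64)*(-2) - 1/(3*(-180 - 1))) = √(1/64 - ⅓/(-181)) = √(1/64 - ⅓*(-1/181)) = √(1/64 + 1/543) = √(607/34752) = √329601/4344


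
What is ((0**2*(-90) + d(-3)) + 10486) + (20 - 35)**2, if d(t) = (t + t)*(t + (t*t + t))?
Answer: 10693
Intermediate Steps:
d(t) = 2*t*(t**2 + 2*t) (d(t) = (2*t)*(t + (t**2 + t)) = (2*t)*(t + (t + t**2)) = (2*t)*(t**2 + 2*t) = 2*t*(t**2 + 2*t))
((0**2*(-90) + d(-3)) + 10486) + (20 - 35)**2 = ((0**2*(-90) + 2*(-3)**2*(2 - 3)) + 10486) + (20 - 35)**2 = ((0*(-90) + 2*9*(-1)) + 10486) + (-15)**2 = ((0 - 18) + 10486) + 225 = (-18 + 10486) + 225 = 10468 + 225 = 10693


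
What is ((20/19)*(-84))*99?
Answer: -166320/19 ≈ -8753.7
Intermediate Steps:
((20/19)*(-84))*99 = -1680/19*99 = -166320/19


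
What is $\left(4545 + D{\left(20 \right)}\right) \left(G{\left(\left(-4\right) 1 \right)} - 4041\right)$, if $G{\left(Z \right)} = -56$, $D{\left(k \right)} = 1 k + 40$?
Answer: $-18866685$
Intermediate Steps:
$D{\left(k \right)} = 40 + k$ ($D{\left(k \right)} = k + 40 = 40 + k$)
$\left(4545 + D{\left(20 \right)}\right) \left(G{\left(\left(-4\right) 1 \right)} - 4041\right) = \left(4545 + \left(40 + 20\right)\right) \left(-56 - 4041\right) = \left(4545 + 60\right) \left(-4097\right) = 4605 \left(-4097\right) = -18866685$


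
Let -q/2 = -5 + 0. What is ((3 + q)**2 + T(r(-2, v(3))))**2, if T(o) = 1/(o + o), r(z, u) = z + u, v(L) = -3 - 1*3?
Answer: 7306209/256 ≈ 28540.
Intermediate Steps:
v(L) = -6 (v(L) = -3 - 3 = -6)
r(z, u) = u + z
q = 10 (q = -2*(-5 + 0) = -2*(-5) = 10)
T(o) = 1/(2*o)
((3 + q)**2 + T(r(-2, v(3))))**2 = ((3 + 10)**2 + 1/(2*(-6 - 2)))**2 = (13**2 + (1/2)/(-8))**2 = (169 + (1/2)*(-1/8))**2 = (169 - 1/16)**2 = (2703/16)**2 = 7306209/256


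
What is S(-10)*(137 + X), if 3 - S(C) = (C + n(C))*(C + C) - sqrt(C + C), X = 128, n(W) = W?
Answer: -105205 + 530*I*sqrt(5) ≈ -1.0521e+5 + 1185.1*I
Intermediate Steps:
S(C) = 3 - 4*C**2 + sqrt(2)*sqrt(C) (S(C) = 3 - ((C + C)*(C + C) - sqrt(C + C)) = 3 - ((2*C)*(2*C) - sqrt(2*C)) = 3 - (4*C**2 - sqrt(2)*sqrt(C)) = 3 + (-4*C**2 + sqrt(2)*sqrt(C)) = 3 - 4*C**2 + sqrt(2)*sqrt(C))
S(-10)*(137 + X) = (3 - 4*(-10)**2 + sqrt(2)*sqrt(-10))*(137 + 128) = (3 - 4*100 + sqrt(2)*(I*sqrt(10)))*265 = (3 - 400 + 2*I*sqrt(5))*265 = (-397 + 2*I*sqrt(5))*265 = -105205 + 530*I*sqrt(5)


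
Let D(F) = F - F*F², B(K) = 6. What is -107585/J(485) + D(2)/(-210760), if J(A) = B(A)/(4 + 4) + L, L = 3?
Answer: -9069845831/316140 ≈ -28689.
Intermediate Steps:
D(F) = F - F³
J(A) = 15/4 (J(A) = 6/(4 + 4) + 3 = 6/8 + 3 = 6*(⅛) + 3 = ¾ + 3 = 15/4)
-107585/J(485) + D(2)/(-210760) = -107585/15/4 + (2 - 1*2³)/(-210760) = -107585*4/15 + (2 - 1*8)*(-1/210760) = -86068/3 + (2 - 8)*(-1/210760) = -86068/3 - 6*(-1/210760) = -86068/3 + 3/105380 = -9069845831/316140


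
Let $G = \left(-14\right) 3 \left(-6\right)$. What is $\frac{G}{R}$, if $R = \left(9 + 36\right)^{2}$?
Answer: $\frac{28}{225} \approx 0.12444$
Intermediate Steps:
$R = 2025$ ($R = 45^{2} = 2025$)
$G = 252$ ($G = \left(-42\right) \left(-6\right) = 252$)
$\frac{G}{R} = \frac{252}{2025} = 252 \cdot \frac{1}{2025} = \frac{28}{225}$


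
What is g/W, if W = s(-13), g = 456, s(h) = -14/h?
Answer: 2964/7 ≈ 423.43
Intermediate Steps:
W = 14/13 (W = -14/(-13) = -14*(-1/13) = 14/13 ≈ 1.0769)
g/W = 456/(14/13) = 456*(13/14) = 2964/7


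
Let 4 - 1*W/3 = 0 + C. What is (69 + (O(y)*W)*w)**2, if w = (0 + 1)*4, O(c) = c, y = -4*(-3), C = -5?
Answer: 1863225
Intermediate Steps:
y = 12
W = 27 (W = 12 - 3*(0 - 5) = 12 - 3*(-5) = 12 + 15 = 27)
w = 4 (w = 1*4 = 4)
(69 + (O(y)*W)*w)**2 = (69 + (12*27)*4)**2 = (69 + 324*4)**2 = (69 + 1296)**2 = 1365**2 = 1863225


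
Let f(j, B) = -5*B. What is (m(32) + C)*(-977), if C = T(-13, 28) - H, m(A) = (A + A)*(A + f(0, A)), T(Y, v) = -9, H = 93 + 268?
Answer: 8365074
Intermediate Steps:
H = 361
m(A) = -8*A² (m(A) = (A + A)*(A - 5*A) = (2*A)*(-4*A) = -8*A²)
C = -370 (C = -9 - 1*361 = -9 - 361 = -370)
(m(32) + C)*(-977) = (-8*32² - 370)*(-977) = (-8*1024 - 370)*(-977) = (-8192 - 370)*(-977) = -8562*(-977) = 8365074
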